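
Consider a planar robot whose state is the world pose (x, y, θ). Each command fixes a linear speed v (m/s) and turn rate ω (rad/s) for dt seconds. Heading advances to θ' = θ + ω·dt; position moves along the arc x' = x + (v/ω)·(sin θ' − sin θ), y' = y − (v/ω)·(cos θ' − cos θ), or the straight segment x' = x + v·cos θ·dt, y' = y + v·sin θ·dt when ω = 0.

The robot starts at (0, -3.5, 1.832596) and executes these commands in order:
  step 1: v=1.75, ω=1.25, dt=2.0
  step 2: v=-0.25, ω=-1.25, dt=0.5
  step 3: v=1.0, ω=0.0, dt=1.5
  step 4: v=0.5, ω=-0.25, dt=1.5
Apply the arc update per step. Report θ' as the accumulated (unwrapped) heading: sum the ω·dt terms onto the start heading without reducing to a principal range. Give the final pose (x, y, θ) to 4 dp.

step 1: θ'=4.3326 (R=1.4000) → pose (-2.6525, -3.3433, 4.3326)
step 2: θ'=3.7076 (R=0.2000) → pose (-2.5740, -3.2487, 3.7076)
step 3: θ'=3.7076 (straight) → pose (-3.8401, -4.0531, 3.7076)
step 4: θ'=3.3326 (R=-2.0000) → pose (-4.5330, -4.3286, 3.3326)

(-4.5330, -4.3286, 3.3326)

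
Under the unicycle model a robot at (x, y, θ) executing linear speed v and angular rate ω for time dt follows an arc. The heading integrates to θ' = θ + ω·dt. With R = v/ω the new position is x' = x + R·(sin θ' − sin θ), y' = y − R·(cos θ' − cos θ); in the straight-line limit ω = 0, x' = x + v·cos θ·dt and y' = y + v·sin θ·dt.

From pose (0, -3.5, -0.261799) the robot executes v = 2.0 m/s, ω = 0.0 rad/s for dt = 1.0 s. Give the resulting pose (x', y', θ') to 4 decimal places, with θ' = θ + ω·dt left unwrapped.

(1.9319, -4.0176, -0.2618)

θ' = -0.2618 + 0.0·1.0 = -0.2618
ω = 0 → straight: x' = 0 + 2.0·cos(-0.2618)·1.0 = 1.9319
y' = -3.5 + 2.0·sin(-0.2618)·1.0 = -4.0176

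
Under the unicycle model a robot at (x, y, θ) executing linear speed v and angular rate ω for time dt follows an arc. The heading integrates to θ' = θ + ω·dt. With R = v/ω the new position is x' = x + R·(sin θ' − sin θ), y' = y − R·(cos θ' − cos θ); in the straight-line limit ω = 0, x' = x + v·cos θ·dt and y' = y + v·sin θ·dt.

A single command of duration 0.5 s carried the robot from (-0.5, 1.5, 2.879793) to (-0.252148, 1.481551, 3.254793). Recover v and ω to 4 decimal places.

Δθ = 3.254793 − 2.879793 = 0.375000
ω = Δθ/dt = 0.375000/0.5 = 0.7500
R = Δx/(sin θ' − sin θ) = -0.6667
v = R·ω = -0.6667·0.7500 = -0.5000

v = -0.5000, ω = 0.7500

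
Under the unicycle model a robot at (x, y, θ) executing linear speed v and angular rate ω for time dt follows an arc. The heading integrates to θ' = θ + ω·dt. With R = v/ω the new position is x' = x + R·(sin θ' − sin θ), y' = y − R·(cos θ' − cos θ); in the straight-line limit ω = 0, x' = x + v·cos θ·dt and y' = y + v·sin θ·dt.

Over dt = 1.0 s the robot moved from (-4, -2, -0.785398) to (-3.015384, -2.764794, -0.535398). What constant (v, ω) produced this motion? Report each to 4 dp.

Δθ = -0.535398 − -0.785398 = 0.250000
ω = Δθ/dt = 0.250000/1.0 = 0.2500
R = Δx/(sin θ' − sin θ) = 5.0000
v = R·ω = 5.0000·0.2500 = 1.2500

v = 1.2500, ω = 0.2500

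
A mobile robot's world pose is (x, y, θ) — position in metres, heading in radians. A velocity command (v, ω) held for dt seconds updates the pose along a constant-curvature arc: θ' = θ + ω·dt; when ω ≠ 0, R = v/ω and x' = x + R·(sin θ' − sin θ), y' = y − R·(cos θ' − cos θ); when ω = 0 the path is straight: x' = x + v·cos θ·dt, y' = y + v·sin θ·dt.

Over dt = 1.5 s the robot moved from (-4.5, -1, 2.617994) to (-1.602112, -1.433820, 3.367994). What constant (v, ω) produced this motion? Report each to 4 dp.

Δθ = 3.367994 − 2.617994 = 0.750000
ω = Δθ/dt = 0.750000/1.5 = 0.5000
R = Δx/(sin θ' − sin θ) = -4.0000
v = R·ω = -4.0000·0.5000 = -2.0000

v = -2.0000, ω = 0.5000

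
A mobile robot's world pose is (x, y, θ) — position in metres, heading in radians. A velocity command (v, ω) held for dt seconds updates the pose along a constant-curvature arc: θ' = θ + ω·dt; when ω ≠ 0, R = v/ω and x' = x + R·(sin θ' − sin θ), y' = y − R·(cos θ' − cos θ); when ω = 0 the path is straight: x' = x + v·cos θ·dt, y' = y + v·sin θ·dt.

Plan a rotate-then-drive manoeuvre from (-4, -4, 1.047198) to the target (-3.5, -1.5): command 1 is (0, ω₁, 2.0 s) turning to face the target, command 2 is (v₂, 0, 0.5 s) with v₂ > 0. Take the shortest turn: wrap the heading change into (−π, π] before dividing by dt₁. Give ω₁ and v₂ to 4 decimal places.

ω₁ = 0.1631, v₂ = 5.0990

heading to target = atan2(-1.5−-4, -3.5−-4) = 1.3734
Δθ = wrap(1.3734 − 1.0472) = 0.3262; ω₁ = Δθ/dt₁ = 0.1631
distance = √((-3.5−-4)² + (-1.5−-4)²) = 2.5495; v₂ = distance/dt₂ = 5.0990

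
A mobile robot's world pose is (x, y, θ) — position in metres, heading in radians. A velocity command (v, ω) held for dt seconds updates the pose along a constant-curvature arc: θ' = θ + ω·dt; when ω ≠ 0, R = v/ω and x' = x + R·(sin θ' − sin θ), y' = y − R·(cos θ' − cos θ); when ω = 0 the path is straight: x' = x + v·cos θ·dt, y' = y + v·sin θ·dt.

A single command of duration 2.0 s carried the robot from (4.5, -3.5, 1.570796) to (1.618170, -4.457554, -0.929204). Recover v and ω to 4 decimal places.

v = -2.0000, ω = -1.2500

Δθ = -0.929204 − 1.570796 = -2.500000
ω = Δθ/dt = -2.500000/2.0 = -1.2500
R = Δx/(sin θ' − sin θ) = 1.6000
v = R·ω = 1.6000·-1.2500 = -2.0000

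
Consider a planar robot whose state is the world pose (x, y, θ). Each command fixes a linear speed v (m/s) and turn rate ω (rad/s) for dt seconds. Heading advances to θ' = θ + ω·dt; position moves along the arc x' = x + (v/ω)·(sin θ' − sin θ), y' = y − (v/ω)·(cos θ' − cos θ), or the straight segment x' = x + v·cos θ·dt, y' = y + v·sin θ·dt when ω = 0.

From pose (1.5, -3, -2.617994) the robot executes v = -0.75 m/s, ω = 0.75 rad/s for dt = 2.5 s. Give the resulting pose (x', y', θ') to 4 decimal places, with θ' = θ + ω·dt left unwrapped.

(1.6765, -1.3975, -0.7430)

θ' = -2.6180 + 0.75·2.5 = -0.7430
R = v/ω = -0.75/0.75 = -1.0000
x' = 1.5 + -1.0000·(sin -0.7430 − sin -2.6180) = 1.6765
y' = -3 − -1.0000·(cos -0.7430 − cos -2.6180) = -1.3975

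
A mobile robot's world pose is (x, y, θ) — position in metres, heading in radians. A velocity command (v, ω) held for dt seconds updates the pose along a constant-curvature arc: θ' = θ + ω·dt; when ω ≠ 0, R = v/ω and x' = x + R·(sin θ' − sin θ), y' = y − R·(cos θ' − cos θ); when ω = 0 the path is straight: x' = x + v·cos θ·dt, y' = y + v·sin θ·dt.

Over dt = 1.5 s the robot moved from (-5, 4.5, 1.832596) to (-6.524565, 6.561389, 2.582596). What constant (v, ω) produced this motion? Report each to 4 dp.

Δθ = 2.582596 − 1.832596 = 0.750000
ω = Δθ/dt = 0.750000/1.5 = 0.5000
R = −Δy/(cos θ' − cos θ) = 3.5000
v = R·ω = 3.5000·0.5000 = 1.7500

v = 1.7500, ω = 0.5000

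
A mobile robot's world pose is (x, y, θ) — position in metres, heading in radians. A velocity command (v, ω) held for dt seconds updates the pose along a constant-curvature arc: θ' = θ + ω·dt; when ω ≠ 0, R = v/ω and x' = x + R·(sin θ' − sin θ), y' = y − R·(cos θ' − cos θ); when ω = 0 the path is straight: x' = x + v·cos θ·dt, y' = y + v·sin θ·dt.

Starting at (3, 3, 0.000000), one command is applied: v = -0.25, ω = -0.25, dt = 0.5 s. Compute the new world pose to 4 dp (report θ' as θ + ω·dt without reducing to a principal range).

(2.8753, 3.0078, -0.1250)

θ' = 0.0000 + -0.25·0.5 = -0.1250
R = v/ω = -0.25/-0.25 = 1.0000
x' = 3 + 1.0000·(sin -0.1250 − sin 0.0000) = 2.8753
y' = 3 − 1.0000·(cos -0.1250 − cos 0.0000) = 3.0078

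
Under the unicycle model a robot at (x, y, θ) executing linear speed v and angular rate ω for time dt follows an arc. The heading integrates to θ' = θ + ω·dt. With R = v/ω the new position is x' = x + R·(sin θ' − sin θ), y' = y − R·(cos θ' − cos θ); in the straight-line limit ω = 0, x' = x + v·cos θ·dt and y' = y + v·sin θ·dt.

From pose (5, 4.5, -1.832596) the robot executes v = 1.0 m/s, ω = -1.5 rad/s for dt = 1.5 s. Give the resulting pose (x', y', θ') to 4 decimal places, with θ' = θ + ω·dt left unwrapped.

θ' = -1.8326 + -1.5·1.5 = -4.0826
R = v/ω = 1.0/-1.5 = -0.6667
x' = 5 + -0.6667·(sin -4.0826 − sin -1.8326) = 3.8173
y' = 4.5 − -0.6667·(cos -4.0826 − cos -1.8326) = 4.2799

(3.8173, 4.2799, -4.0826)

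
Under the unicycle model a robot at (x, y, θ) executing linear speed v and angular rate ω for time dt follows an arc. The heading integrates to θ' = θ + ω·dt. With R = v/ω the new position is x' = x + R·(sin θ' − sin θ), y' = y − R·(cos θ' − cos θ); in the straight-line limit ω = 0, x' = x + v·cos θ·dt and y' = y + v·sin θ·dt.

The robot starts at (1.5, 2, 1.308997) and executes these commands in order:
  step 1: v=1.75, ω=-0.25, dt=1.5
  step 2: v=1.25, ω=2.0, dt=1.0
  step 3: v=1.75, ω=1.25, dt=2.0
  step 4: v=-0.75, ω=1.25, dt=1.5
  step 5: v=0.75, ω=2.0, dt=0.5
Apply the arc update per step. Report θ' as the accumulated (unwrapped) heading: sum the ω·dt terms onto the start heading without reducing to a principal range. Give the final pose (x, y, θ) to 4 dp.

(-0.0272, 3.3130, 8.3090)

step 1: θ'=0.9340 (R=-7.0000) → pose (2.6335, 4.3506, 0.9340)
step 2: θ'=2.9340 (R=0.6250) → pose (2.2598, 5.3339, 2.9340)
step 3: θ'=5.4340 (R=1.4000) → pose (0.9202, 3.0391, 5.4340)
step 4: θ'=7.3090 (R=-0.6000) → pose (-0.0433, 2.9538, 7.3090)
step 5: θ'=8.3090 (R=0.3750) → pose (-0.0272, 3.3130, 8.3090)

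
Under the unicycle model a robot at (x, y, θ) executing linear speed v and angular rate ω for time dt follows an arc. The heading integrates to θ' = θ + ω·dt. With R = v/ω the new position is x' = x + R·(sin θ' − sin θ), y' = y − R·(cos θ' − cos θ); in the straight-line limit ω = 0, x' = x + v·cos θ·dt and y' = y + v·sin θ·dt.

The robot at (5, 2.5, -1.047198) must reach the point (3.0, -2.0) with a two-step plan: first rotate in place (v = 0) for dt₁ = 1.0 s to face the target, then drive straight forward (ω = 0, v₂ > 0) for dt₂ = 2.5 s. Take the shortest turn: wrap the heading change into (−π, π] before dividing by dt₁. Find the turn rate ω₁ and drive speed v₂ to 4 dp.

heading to target = atan2(-2−2.5, 3−5) = -1.9890
Δθ = wrap(-1.9890 − -1.0472) = -0.9418; ω₁ = Δθ/dt₁ = -0.9418
distance = √((3−5)² + (-2−2.5)²) = 4.9244; v₂ = distance/dt₂ = 1.9698

ω₁ = -0.9418, v₂ = 1.9698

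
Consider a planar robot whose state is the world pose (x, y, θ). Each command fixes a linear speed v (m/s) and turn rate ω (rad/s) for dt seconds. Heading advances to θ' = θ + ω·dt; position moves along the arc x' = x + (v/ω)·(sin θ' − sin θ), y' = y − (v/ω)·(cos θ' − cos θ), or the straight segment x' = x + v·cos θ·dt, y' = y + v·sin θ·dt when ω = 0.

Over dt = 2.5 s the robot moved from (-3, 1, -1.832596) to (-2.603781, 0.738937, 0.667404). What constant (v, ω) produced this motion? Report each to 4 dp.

Δθ = 0.667404 − -1.832596 = 2.500000
ω = Δθ/dt = 2.500000/2.5 = 1.0000
R = Δx/(sin θ' − sin θ) = 0.2500
v = R·ω = 0.2500·1.0000 = 0.2500

v = 0.2500, ω = 1.0000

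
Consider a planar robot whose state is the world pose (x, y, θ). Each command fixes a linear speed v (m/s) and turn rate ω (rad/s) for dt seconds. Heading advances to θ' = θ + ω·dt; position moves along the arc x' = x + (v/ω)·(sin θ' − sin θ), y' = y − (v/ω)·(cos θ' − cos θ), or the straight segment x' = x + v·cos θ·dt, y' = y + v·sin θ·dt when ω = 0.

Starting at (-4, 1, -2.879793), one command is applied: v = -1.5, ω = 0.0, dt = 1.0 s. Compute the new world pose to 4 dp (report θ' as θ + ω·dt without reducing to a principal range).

(-2.5511, 1.3882, -2.8798)

θ' = -2.8798 + 0.0·1.0 = -2.8798
ω = 0 → straight: x' = -4 + -1.5·cos(-2.8798)·1.0 = -2.5511
y' = 1 + -1.5·sin(-2.8798)·1.0 = 1.3882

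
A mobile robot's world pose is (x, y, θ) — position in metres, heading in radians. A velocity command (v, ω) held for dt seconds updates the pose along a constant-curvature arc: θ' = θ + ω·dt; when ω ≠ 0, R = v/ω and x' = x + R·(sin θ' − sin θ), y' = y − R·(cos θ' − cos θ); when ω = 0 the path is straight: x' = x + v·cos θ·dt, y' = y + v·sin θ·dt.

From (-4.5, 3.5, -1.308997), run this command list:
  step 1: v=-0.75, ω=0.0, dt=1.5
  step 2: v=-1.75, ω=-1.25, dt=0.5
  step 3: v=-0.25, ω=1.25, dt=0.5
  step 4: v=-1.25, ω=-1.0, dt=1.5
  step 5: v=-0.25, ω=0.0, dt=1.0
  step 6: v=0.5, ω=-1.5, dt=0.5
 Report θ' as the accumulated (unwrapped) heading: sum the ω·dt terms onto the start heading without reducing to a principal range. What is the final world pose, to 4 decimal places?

(-3.9497, 7.1662, -3.5590)

step 1: θ'=-1.3090 (straight) → pose (-4.7912, 4.5867, -1.3090)
step 2: θ'=-1.9340 (R=1.4000) → pose (-4.7475, 5.4464, -1.9340)
step 3: θ'=-1.3090 (R=-0.2000) → pose (-4.7413, 5.5692, -1.3090)
step 4: θ'=-2.8090 (R=1.2500) → pose (-3.9420, 7.0742, -2.8090)
step 5: θ'=-2.8090 (straight) → pose (-3.7057, 7.1559, -2.8090)
step 6: θ'=-3.5590 (R=-0.3333) → pose (-3.9497, 7.1662, -3.5590)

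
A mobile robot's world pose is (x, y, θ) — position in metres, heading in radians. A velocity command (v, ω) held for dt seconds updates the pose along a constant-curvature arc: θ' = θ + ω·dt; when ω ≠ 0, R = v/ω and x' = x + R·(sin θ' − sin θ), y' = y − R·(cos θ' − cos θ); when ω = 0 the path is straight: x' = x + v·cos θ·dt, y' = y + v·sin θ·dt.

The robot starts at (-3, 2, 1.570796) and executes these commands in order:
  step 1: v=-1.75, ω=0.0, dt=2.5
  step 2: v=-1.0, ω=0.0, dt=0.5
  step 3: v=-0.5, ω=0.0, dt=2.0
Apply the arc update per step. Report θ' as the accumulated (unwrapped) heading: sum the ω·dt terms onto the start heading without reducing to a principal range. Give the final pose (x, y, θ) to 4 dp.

(-3.0000, -3.8750, 1.5708)

step 1: θ'=1.5708 (straight) → pose (-3.0000, -2.3750, 1.5708)
step 2: θ'=1.5708 (straight) → pose (-3.0000, -2.8750, 1.5708)
step 3: θ'=1.5708 (straight) → pose (-3.0000, -3.8750, 1.5708)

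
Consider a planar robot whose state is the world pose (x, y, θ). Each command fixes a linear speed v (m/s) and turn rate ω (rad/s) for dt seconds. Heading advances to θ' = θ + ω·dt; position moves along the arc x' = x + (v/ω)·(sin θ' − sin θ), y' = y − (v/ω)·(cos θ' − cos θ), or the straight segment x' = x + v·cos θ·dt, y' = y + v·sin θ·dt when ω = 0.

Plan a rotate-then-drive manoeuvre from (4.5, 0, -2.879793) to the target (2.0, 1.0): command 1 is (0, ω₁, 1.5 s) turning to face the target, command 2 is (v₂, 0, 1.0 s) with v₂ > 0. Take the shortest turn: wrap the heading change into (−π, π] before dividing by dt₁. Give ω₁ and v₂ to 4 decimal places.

ω₁ = -0.4282, v₂ = 2.6926

heading to target = atan2(1−0, 2−4.5) = 2.7611
Δθ = wrap(2.7611 − -2.8798) = -0.6423; ω₁ = Δθ/dt₁ = -0.4282
distance = √((2−4.5)² + (1−0)²) = 2.6926; v₂ = distance/dt₂ = 2.6926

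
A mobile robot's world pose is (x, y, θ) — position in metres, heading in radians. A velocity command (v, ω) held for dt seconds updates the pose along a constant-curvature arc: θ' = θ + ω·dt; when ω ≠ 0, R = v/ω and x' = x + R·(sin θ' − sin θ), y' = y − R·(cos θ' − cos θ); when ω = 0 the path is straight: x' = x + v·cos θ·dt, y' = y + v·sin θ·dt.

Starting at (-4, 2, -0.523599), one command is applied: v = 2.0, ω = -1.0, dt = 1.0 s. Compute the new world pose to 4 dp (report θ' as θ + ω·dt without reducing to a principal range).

θ' = -0.5236 + -1.0·1.0 = -1.5236
R = v/ω = 2.0/-1.0 = -2.0000
x' = -4 + -2.0000·(sin -1.5236 − sin -0.5236) = -3.0022
y' = 2 − -2.0000·(cos -1.5236 − cos -0.5236) = 0.3623

(-3.0022, 0.3623, -1.5236)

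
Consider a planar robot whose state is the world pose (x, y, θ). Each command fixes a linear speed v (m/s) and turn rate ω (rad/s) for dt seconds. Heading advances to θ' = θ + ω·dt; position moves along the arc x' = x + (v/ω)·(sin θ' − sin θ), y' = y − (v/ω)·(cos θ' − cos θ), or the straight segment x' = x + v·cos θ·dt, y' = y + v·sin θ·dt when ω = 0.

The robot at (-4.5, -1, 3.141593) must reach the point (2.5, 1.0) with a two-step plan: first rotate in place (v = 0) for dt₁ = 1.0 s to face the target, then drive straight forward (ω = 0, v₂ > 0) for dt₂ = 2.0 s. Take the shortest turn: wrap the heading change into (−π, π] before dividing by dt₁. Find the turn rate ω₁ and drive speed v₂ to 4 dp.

heading to target = atan2(1−-1, 2.5−-4.5) = 0.2783
Δθ = wrap(0.2783 − 3.1416) = -2.8633; ω₁ = Δθ/dt₁ = -2.8633
distance = √((2.5−-4.5)² + (1−-1)²) = 7.2801; v₂ = distance/dt₂ = 3.6401

ω₁ = -2.8633, v₂ = 3.6401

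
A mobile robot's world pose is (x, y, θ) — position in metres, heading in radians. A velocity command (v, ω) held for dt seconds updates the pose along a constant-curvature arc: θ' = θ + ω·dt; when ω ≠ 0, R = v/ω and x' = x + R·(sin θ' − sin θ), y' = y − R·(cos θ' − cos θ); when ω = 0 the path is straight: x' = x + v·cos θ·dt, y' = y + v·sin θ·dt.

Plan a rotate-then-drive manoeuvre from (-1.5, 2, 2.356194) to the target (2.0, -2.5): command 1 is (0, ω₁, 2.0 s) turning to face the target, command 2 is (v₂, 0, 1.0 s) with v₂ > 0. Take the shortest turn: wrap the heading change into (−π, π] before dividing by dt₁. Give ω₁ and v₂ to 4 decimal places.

ω₁ = 1.5086, v₂ = 5.7009

heading to target = atan2(-2.5−2, 2−-1.5) = -0.9098
Δθ = wrap(-0.9098 − 2.3562) = 3.0172; ω₁ = Δθ/dt₁ = 1.5086
distance = √((2−-1.5)² + (-2.5−2)²) = 5.7009; v₂ = distance/dt₂ = 5.7009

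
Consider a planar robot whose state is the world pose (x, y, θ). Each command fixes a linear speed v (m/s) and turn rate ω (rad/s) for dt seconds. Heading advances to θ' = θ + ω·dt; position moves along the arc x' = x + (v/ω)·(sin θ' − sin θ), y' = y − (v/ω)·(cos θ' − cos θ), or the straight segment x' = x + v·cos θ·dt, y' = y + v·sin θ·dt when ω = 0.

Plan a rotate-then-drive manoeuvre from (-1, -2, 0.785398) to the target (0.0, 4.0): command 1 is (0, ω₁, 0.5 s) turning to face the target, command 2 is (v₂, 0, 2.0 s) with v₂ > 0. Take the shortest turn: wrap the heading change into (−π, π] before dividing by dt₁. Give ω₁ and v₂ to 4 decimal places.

heading to target = atan2(4−-2, 0−-1) = 1.4056
Δθ = wrap(1.4056 − 0.7854) = 0.6202; ω₁ = Δθ/dt₁ = 1.2405
distance = √((0−-1)² + (4−-2)²) = 6.0828; v₂ = distance/dt₂ = 3.0414

ω₁ = 1.2405, v₂ = 3.0414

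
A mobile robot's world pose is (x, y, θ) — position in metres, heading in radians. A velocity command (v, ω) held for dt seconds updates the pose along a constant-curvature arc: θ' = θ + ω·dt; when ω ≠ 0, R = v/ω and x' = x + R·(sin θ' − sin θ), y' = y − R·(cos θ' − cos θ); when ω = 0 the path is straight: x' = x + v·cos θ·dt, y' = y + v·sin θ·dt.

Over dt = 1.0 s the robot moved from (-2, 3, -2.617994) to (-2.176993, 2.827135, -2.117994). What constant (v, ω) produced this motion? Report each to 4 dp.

v = 0.2500, ω = 0.5000

Δθ = -2.117994 − -2.617994 = 0.500000
ω = Δθ/dt = 0.500000/1.0 = 0.5000
R = Δx/(sin θ' − sin θ) = 0.5000
v = R·ω = 0.5000·0.5000 = 0.2500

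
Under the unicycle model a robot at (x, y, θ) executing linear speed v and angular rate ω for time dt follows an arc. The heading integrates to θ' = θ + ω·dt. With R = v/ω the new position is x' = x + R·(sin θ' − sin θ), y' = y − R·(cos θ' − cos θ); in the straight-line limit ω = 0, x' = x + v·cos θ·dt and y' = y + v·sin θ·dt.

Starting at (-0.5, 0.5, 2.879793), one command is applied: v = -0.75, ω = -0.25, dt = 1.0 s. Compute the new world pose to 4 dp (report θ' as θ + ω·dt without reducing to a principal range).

θ' = 2.8798 + -0.25·1.0 = 2.6298
R = v/ω = -0.75/-0.25 = 3.0000
x' = -0.5 + 3.0000·(sin 2.6298 − sin 2.8798) = 0.1928
y' = 0.5 − 3.0000·(cos 2.6298 − cos 2.8798) = 0.2178

(0.1928, 0.2178, 2.6298)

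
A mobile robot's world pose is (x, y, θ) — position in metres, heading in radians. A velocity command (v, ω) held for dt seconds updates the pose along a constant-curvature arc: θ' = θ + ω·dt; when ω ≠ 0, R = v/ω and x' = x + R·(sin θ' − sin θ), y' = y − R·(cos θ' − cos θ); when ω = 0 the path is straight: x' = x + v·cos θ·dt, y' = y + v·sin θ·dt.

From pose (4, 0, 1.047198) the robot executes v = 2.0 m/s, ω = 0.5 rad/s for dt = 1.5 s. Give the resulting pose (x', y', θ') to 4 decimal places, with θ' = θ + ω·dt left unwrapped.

(4.4338, 2.8979, 1.7972)

θ' = 1.0472 + 0.5·1.5 = 1.7972
R = v/ω = 2.0/0.5 = 4.0000
x' = 4 + 4.0000·(sin 1.7972 − sin 1.0472) = 4.4338
y' = 0 − 4.0000·(cos 1.7972 − cos 1.0472) = 2.8979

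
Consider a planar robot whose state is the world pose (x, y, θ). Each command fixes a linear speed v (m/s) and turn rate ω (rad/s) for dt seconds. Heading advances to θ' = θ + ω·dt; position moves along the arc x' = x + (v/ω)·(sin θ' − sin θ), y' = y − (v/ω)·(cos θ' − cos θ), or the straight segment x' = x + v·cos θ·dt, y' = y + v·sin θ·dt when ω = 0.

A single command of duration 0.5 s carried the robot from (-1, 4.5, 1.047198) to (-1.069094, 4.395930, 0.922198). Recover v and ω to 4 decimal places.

Δθ = 0.922198 − 1.047198 = -0.125000
ω = Δθ/dt = -0.125000/0.5 = -0.2500
R = −Δy/(cos θ' − cos θ) = 1.0000
v = R·ω = 1.0000·-0.2500 = -0.2500

v = -0.2500, ω = -0.2500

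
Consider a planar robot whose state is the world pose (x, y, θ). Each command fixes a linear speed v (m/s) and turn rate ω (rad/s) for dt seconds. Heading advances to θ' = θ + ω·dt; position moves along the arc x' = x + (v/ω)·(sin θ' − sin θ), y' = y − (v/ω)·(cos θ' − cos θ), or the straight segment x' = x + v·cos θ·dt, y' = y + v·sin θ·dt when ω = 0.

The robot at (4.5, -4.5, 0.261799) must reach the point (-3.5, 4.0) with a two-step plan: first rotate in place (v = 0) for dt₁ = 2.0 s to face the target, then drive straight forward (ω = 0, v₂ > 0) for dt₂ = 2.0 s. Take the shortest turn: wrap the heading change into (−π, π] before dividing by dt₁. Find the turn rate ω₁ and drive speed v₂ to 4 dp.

heading to target = atan2(4−-4.5, -3.5−4.5) = 2.3259
Δθ = wrap(2.3259 − 0.2618) = 2.0641; ω₁ = Δθ/dt₁ = 1.0321
distance = √((-3.5−4.5)² + (4−-4.5)²) = 11.6726; v₂ = distance/dt₂ = 5.8363

ω₁ = 1.0321, v₂ = 5.8363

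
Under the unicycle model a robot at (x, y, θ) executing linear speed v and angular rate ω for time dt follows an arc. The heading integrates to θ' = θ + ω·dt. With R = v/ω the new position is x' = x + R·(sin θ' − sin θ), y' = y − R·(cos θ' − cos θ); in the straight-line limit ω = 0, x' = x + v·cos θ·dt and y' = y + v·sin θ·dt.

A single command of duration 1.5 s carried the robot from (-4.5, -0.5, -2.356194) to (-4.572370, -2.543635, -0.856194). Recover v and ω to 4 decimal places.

Δθ = -0.856194 − -2.356194 = 1.500000
ω = Δθ/dt = 1.500000/1.5 = 1.0000
R = −Δy/(cos θ' − cos θ) = 1.5000
v = R·ω = 1.5000·1.0000 = 1.5000

v = 1.5000, ω = 1.0000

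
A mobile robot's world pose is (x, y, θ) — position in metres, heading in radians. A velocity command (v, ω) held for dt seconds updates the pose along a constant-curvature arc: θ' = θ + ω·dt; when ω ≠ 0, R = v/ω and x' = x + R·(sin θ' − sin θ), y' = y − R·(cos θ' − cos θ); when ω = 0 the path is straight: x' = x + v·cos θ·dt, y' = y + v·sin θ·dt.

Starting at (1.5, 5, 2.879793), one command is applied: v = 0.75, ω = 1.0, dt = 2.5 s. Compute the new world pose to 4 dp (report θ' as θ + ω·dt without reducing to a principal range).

θ' = 2.8798 + 1.0·2.5 = 5.3798
R = v/ω = 0.75/1.0 = 0.7500
x' = 1.5 + 0.7500·(sin 5.3798 − sin 2.8798) = 0.7168
y' = 5 − 0.7500·(cos 5.3798 − cos 2.8798) = 3.8113

(0.7168, 3.8113, 5.3798)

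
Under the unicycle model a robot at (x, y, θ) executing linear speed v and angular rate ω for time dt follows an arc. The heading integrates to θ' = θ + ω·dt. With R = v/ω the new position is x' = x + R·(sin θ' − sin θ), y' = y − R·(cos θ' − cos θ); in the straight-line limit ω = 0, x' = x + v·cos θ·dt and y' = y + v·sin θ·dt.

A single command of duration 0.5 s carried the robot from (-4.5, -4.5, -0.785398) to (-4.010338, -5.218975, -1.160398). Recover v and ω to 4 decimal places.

v = 1.7500, ω = -0.7500

Δθ = -1.160398 − -0.785398 = -0.375000
ω = Δθ/dt = -0.375000/0.5 = -0.7500
R = −Δy/(cos θ' − cos θ) = -2.3333
v = R·ω = -2.3333·-0.7500 = 1.7500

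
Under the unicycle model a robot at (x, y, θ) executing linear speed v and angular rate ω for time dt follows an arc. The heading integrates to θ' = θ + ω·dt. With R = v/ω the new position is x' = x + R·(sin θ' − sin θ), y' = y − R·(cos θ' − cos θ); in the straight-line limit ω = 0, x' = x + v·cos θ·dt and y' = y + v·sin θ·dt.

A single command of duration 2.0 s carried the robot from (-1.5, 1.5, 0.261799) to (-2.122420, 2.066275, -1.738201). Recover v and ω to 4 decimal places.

Δθ = -1.738201 − 0.261799 = -2.000000
ω = Δθ/dt = -2.000000/2.0 = -1.0000
R = Δx/(sin θ' − sin θ) = 0.5000
v = R·ω = 0.5000·-1.0000 = -0.5000

v = -0.5000, ω = -1.0000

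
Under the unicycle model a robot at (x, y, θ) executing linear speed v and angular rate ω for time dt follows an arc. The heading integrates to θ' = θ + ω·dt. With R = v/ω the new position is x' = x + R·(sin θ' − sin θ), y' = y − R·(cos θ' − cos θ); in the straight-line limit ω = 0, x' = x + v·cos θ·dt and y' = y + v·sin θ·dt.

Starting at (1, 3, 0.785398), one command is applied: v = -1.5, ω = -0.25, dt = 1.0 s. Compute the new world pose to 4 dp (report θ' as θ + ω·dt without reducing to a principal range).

(-0.1815, 2.0822, 0.5354)

θ' = 0.7854 + -0.25·1.0 = 0.5354
R = v/ω = -1.5/-0.25 = 6.0000
x' = 1 + 6.0000·(sin 0.5354 − sin 0.7854) = -0.1815
y' = 3 − 6.0000·(cos 0.5354 − cos 0.7854) = 2.0822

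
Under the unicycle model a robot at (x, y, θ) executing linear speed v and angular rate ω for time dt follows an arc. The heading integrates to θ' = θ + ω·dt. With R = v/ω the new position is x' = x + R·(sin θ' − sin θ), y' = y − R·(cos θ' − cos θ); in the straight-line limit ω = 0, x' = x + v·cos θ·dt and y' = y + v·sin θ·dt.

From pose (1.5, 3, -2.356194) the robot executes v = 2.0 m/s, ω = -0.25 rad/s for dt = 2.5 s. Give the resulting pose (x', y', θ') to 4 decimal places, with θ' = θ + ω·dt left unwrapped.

(-2.8792, 0.7595, -2.9812)

θ' = -2.3562 + -0.25·2.5 = -2.9812
R = v/ω = 2.0/-0.25 = -8.0000
x' = 1.5 + -8.0000·(sin -2.9812 − sin -2.3562) = -2.8792
y' = 3 − -8.0000·(cos -2.9812 − cos -2.3562) = 0.7595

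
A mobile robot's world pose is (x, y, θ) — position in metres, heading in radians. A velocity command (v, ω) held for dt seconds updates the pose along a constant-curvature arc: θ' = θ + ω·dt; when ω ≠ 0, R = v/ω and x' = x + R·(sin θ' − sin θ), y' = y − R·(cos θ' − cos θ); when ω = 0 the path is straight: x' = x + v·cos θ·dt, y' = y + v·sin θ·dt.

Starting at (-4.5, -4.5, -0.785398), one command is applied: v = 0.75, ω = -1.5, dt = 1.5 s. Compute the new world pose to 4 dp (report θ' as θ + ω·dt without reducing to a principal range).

θ' = -0.7854 + -1.5·1.5 = -3.0354
R = v/ω = 0.75/-1.5 = -0.5000
x' = -4.5 + -0.5000·(sin -3.0354 − sin -0.7854) = -4.8006
y' = -4.5 − -0.5000·(cos -3.0354 − cos -0.7854) = -5.3507

(-4.8006, -5.3507, -3.0354)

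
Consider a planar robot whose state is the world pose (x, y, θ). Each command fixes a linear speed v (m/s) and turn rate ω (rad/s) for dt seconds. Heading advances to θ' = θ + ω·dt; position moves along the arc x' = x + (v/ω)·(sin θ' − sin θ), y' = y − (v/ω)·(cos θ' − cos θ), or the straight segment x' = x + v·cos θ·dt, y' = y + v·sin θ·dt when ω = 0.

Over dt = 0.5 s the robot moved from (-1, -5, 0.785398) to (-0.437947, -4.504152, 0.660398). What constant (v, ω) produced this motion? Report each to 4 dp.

v = 1.5000, ω = -0.2500

Δθ = 0.660398 − 0.785398 = -0.125000
ω = Δθ/dt = -0.125000/0.5 = -0.2500
R = Δx/(sin θ' − sin θ) = -6.0000
v = R·ω = -6.0000·-0.2500 = 1.5000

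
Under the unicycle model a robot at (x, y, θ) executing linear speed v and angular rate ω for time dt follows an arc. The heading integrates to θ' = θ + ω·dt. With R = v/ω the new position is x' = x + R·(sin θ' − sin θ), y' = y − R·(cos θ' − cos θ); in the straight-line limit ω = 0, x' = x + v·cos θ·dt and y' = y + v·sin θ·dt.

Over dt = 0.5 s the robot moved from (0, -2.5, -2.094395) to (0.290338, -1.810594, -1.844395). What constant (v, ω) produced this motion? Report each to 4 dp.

v = -1.5000, ω = 0.5000

Δθ = -1.844395 − -2.094395 = 0.250000
ω = Δθ/dt = 0.250000/0.5 = 0.5000
R = −Δy/(cos θ' − cos θ) = -3.0000
v = R·ω = -3.0000·0.5000 = -1.5000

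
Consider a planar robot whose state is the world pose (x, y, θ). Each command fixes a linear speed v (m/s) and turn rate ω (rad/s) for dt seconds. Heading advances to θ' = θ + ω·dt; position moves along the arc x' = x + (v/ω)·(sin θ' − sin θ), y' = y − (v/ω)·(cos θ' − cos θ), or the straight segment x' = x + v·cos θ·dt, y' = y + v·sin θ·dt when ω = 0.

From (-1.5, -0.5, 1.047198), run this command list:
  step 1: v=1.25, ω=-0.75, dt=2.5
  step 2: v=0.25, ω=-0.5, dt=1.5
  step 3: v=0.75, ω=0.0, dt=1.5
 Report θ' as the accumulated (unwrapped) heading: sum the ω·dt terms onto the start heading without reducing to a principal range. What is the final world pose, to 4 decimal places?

(1.2947, -1.6726, -1.5778)

step 1: θ'=-0.8278 (R=-1.6667) → pose (1.1708, -0.2058, -0.8278)
step 2: θ'=-1.5778 (R=-0.5000) → pose (1.3026, -0.5476, -1.5778)
step 3: θ'=-1.5778 (straight) → pose (1.2947, -1.6726, -1.5778)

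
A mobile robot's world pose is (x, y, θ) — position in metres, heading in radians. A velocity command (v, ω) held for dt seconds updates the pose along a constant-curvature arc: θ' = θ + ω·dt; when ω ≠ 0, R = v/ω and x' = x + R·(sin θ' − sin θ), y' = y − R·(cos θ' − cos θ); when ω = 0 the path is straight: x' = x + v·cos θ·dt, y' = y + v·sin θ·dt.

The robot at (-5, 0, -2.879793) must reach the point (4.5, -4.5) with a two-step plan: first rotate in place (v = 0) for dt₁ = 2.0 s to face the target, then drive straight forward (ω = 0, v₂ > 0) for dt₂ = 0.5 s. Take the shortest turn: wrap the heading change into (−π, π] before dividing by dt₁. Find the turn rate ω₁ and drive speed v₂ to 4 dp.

ω₁ = 1.2187, v₂ = 21.0238

heading to target = atan2(-4.5−0, 4.5−-5) = -0.4424
Δθ = wrap(-0.4424 − -2.8798) = 2.4374; ω₁ = Δθ/dt₁ = 1.2187
distance = √((4.5−-5)² + (-4.5−0)²) = 10.5119; v₂ = distance/dt₂ = 21.0238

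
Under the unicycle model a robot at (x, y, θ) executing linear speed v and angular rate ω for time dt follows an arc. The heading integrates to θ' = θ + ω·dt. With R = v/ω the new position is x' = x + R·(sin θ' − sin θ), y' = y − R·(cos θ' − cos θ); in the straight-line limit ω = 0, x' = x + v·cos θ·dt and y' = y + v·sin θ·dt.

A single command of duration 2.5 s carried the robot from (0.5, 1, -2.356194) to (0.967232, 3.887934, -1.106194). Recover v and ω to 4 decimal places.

Δθ = -1.106194 − -2.356194 = 1.250000
ω = Δθ/dt = 1.250000/2.5 = 0.5000
R = −Δy/(cos θ' − cos θ) = -2.5000
v = R·ω = -2.5000·0.5000 = -1.2500

v = -1.2500, ω = 0.5000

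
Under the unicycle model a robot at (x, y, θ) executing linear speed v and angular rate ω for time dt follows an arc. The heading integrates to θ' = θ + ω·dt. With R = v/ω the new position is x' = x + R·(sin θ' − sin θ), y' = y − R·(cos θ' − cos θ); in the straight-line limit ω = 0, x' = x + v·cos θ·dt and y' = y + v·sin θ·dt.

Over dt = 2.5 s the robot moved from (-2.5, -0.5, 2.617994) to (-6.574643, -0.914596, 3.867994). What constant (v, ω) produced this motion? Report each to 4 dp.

Δθ = 3.867994 − 2.617994 = 1.250000
ω = Δθ/dt = 1.250000/2.5 = 0.5000
R = Δx/(sin θ' − sin θ) = 3.5000
v = R·ω = 3.5000·0.5000 = 1.7500

v = 1.7500, ω = 0.5000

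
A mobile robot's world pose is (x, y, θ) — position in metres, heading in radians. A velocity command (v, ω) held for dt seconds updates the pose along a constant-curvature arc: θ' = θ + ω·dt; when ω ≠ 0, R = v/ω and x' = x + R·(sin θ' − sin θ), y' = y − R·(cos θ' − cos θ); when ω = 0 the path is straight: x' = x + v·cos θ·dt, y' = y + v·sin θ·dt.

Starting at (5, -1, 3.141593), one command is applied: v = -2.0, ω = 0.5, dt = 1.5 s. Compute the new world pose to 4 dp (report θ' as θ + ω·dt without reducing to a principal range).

(7.7266, 0.0732, 3.8916)

θ' = 3.1416 + 0.5·1.5 = 3.8916
R = v/ω = -2.0/0.5 = -4.0000
x' = 5 + -4.0000·(sin 3.8916 − sin 3.1416) = 7.7266
y' = -1 − -4.0000·(cos 3.8916 − cos 3.1416) = 0.0732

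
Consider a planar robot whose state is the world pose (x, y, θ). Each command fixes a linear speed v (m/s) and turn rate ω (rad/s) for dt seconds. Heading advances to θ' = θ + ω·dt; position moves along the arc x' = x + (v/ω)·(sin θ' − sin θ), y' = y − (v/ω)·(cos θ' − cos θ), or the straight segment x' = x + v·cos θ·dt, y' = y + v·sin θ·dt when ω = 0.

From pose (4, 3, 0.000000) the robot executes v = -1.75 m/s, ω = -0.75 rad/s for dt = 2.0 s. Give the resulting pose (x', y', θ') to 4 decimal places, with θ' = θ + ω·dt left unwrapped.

θ' = 0.0000 + -0.75·2.0 = -1.5000
R = v/ω = -1.75/-0.75 = 2.3333
x' = 4 + 2.3333·(sin -1.5000 − sin 0.0000) = 1.6725
y' = 3 − 2.3333·(cos -1.5000 − cos 0.0000) = 5.1683

(1.6725, 5.1683, -1.5000)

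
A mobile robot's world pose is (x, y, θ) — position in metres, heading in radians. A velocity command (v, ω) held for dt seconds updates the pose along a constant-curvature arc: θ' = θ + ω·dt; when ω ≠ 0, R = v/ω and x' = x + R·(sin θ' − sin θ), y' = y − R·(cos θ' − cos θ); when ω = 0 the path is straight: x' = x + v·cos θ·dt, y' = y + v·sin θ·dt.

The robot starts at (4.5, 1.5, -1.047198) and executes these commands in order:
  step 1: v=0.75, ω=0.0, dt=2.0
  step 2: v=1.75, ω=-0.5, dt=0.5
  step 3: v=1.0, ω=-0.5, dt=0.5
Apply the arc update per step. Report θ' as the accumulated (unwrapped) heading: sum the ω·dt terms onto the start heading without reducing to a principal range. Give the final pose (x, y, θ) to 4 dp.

(5.6626, -1.0965, -1.5472)

step 1: θ'=-1.0472 (straight) → pose (5.2500, 0.2010, -1.0472)
step 2: θ'=-1.2972 (R=-3.5000) → pose (5.5887, -0.6033, -1.2972)
step 3: θ'=-1.5472 (R=-2.0000) → pose (5.6626, -1.0965, -1.5472)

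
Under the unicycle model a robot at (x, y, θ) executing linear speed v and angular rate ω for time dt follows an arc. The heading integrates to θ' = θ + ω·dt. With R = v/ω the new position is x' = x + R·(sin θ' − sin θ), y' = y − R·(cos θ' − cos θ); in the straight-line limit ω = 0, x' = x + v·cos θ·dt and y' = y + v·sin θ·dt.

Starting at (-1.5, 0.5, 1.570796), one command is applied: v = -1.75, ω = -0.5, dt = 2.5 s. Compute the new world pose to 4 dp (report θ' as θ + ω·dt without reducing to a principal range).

(-3.8964, -2.8214, 0.3208)

θ' = 1.5708 + -0.5·2.5 = 0.3208
R = v/ω = -1.75/-0.5 = 3.5000
x' = -1.5 + 3.5000·(sin 0.3208 − sin 1.5708) = -3.8964
y' = 0.5 − 3.5000·(cos 0.3208 − cos 1.5708) = -2.8214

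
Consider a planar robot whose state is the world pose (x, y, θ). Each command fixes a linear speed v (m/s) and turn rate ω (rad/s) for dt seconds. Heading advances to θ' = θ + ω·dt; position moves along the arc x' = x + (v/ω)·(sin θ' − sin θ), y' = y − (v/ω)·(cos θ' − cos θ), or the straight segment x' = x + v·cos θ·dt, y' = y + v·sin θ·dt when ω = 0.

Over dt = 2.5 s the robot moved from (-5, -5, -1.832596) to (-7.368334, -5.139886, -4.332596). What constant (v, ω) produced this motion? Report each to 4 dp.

v = 1.2500, ω = -1.0000

Δθ = -4.332596 − -1.832596 = -2.500000
ω = Δθ/dt = -2.500000/2.5 = -1.0000
R = Δx/(sin θ' − sin θ) = -1.2500
v = R·ω = -1.2500·-1.0000 = 1.2500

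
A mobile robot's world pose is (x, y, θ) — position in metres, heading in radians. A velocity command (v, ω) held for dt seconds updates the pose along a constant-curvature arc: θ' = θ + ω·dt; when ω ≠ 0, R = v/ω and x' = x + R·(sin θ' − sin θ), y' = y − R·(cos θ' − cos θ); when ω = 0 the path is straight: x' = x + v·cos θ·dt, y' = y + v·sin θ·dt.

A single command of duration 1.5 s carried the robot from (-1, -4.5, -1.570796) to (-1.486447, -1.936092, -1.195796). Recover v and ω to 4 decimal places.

Δθ = -1.195796 − -1.570796 = 0.375000
ω = Δθ/dt = 0.375000/1.5 = 0.2500
R = −Δy/(cos θ' − cos θ) = -7.0000
v = R·ω = -7.0000·0.2500 = -1.7500

v = -1.7500, ω = 0.2500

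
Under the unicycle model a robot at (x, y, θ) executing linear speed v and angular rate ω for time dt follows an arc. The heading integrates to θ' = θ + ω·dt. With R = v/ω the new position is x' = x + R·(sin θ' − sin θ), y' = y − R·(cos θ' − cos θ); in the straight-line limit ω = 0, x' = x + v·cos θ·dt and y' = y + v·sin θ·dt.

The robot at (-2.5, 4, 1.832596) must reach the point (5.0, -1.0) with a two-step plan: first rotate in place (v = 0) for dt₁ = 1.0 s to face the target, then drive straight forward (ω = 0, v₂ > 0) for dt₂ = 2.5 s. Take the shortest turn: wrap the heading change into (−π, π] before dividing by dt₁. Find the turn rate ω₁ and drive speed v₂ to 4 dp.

heading to target = atan2(-1−4, 5−-2.5) = -0.5880
Δθ = wrap(-0.5880 − 1.8326) = -2.4206; ω₁ = Δθ/dt₁ = -2.4206
distance = √((5−-2.5)² + (-1−4)²) = 9.0139; v₂ = distance/dt₂ = 3.6056

ω₁ = -2.4206, v₂ = 3.6056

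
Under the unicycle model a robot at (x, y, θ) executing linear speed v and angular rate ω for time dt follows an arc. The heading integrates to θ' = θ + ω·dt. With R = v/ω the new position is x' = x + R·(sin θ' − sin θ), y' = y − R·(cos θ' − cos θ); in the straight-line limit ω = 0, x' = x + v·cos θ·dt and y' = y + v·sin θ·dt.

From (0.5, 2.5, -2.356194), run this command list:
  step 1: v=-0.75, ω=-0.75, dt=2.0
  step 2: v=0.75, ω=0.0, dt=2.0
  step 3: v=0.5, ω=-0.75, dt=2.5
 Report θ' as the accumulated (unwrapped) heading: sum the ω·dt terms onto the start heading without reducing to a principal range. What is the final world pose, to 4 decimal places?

(0.8167, 4.6024, -5.7312)

step 1: θ'=-3.8562 (R=1.0000) → pose (1.8624, 2.5482, -3.8562)
step 2: θ'=-3.8562 (straight) → pose (0.7294, 3.5312, -3.8562)
step 3: θ'=-5.7312 (R=-0.6667) → pose (0.8167, 4.6024, -5.7312)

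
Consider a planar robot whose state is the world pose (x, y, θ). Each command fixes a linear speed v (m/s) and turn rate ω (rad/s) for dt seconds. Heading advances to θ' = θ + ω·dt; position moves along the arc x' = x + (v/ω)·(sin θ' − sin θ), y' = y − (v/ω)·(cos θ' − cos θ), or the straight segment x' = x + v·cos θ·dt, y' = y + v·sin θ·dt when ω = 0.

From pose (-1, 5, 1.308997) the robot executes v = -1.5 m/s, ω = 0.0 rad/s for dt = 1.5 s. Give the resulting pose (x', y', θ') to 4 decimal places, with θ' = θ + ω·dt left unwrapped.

(-1.5823, 2.8267, 1.3090)

θ' = 1.3090 + 0.0·1.5 = 1.3090
ω = 0 → straight: x' = -1 + -1.5·cos(1.3090)·1.5 = -1.5823
y' = 5 + -1.5·sin(1.3090)·1.5 = 2.8267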